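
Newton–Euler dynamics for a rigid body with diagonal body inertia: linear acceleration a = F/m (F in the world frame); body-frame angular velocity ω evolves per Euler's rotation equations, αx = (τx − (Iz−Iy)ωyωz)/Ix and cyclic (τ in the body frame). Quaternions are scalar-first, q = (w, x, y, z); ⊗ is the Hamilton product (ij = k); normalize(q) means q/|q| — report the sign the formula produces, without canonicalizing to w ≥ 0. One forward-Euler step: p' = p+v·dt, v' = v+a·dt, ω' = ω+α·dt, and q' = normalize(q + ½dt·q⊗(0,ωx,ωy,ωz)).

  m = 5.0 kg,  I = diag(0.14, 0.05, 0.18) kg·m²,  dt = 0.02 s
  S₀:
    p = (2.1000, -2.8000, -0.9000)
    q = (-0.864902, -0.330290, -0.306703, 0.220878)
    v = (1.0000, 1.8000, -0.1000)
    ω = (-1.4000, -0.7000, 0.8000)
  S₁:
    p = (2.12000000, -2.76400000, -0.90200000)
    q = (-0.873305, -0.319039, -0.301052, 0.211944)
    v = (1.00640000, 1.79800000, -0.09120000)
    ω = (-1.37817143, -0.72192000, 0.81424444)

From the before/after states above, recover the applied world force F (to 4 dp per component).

F = (1.6000, -0.5000, 2.2000)

Δv = v₁−v₀ = (0.00640000, -0.00200000, 0.00880000)
F = m·Δv/dt = (1.6000, -0.5000, 2.2000)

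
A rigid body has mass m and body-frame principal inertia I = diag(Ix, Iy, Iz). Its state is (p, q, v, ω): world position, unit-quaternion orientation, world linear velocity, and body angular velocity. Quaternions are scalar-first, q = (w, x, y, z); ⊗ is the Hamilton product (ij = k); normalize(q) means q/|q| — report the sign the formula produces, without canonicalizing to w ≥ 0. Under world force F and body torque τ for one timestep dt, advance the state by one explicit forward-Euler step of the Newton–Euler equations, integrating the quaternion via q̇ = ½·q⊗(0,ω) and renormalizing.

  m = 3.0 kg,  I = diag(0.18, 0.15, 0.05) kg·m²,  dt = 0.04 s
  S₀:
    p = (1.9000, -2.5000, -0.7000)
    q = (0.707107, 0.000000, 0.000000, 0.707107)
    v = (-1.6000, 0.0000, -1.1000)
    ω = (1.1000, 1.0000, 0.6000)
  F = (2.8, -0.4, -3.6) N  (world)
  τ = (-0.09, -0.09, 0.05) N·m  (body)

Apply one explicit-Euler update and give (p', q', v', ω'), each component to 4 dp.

precession coupling ω×(Iω) = (-0.0600, 0.0858, -0.0330)
angular accel α = (-0.1667, -1.1720, 1.6600)
new body rate ω' = (1.0933, 0.9531, 0.6664)
q⊗(0,ω) = (-0.4242642, 0.0707107, 1.4849247, 0.4242642)
q + ½dt·q⊗(0,ω), renormalized = (0.6983, 0.0014, 0.0297, 0.7152)
new position p' = (1.8360, -2.5000, -0.7440)
v + (F/m)dt = (-1.5627, -0.0053, -1.1480)

p' = (1.8360, -2.5000, -0.7440)
q' = (0.6983, 0.0014, 0.0297, 0.7152)
v' = (-1.5627, -0.0053, -1.1480)
ω' = (1.0933, 0.9531, 0.6664)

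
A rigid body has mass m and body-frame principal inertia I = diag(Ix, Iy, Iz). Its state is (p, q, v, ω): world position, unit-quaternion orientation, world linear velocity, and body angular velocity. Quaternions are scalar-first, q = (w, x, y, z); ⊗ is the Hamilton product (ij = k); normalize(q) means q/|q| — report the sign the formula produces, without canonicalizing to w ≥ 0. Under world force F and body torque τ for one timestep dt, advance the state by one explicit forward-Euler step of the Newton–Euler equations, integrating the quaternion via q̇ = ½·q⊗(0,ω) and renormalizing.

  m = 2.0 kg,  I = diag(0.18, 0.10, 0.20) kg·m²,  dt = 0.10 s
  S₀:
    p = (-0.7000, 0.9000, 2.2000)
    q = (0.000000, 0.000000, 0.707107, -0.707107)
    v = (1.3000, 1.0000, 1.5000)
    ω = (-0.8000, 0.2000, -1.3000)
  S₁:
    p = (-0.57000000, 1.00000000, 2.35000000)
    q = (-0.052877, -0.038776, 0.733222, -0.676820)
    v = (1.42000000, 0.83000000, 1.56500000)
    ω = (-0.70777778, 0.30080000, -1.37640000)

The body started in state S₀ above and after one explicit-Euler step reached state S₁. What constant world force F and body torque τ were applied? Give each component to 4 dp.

F = (2.4000, -3.4000, 1.3000)
τ = (0.1400, 0.0800, -0.1400)

velocity change Δv = (0.12000000, -0.17000000, 0.06500000)
applied force F = (2.4000, -3.4000, 1.3000)
ω₁ − ω₀ = (0.09222222, 0.10080000, -0.07640000)
precession coupling = (-0.0260, -0.0208, 0.0128)
applied torque τ = (0.1400, 0.0800, -0.1400)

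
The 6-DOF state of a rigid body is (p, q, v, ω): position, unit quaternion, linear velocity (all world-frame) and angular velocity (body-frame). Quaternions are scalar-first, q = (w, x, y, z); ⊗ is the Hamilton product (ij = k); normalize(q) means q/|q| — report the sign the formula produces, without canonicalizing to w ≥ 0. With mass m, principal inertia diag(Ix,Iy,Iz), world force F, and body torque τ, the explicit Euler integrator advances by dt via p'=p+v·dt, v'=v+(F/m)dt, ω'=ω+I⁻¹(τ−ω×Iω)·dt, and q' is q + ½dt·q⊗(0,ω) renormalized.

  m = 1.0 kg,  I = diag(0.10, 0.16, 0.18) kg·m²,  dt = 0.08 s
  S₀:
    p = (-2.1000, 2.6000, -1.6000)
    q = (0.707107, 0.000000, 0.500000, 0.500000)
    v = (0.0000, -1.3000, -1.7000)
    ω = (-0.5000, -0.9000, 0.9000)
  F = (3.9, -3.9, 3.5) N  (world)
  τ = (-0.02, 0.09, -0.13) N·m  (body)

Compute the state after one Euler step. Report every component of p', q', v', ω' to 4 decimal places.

a = (3.9000, -3.9000, 3.5000)
p + v·dt = (-2.1000, 2.4960, -1.7360)
new velocity v' = (0.3120, -1.6120, -1.4200)
(τ − ω×Iω)/I = (-0.0380, 0.3375, -0.8722)
ω' = ω + α·dt = (-0.5030, -0.8730, 0.8302)
q⊗(0,ω) = (0.0000000, 0.5464465, -0.8863963, 0.8863963)
q' = normalize(q + ½dt·q⊗(0,ω)) = (0.7061, 0.0218, 0.4639, 0.5347)

p' = (-2.1000, 2.4960, -1.7360)
q' = (0.7061, 0.0218, 0.4639, 0.5347)
v' = (0.3120, -1.6120, -1.4200)
ω' = (-0.5030, -0.8730, 0.8302)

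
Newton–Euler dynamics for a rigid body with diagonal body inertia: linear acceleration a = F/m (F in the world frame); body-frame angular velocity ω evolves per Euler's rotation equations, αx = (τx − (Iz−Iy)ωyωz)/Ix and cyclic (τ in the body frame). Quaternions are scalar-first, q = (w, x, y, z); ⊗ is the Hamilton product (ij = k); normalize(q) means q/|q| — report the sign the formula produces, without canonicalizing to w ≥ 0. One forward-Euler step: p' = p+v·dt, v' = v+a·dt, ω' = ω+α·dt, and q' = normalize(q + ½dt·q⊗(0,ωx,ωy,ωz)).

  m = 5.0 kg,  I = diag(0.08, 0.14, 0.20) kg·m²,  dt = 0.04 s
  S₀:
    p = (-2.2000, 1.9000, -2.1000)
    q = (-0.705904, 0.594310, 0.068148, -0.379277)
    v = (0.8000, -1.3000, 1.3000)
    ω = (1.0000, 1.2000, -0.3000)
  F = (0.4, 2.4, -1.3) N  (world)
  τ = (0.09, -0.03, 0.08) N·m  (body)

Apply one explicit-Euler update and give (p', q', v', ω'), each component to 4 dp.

p' = (-2.1680, 1.8480, -2.0480)
q' = (-0.7213, 0.5886, 0.0472, -0.3620)
v' = (0.8032, -1.2808, 1.2896)
ω' = (1.0558, 1.1811, -0.2984)

α = I⁻¹(τ − ω×Iω) = (1.3950, -0.4714, 0.0400)
ω + α·dt = (1.0558, 1.1811, -0.2984)
Hamilton product q⊗(0,ω) = (-0.7898707, -0.2712160, -1.0480688, 0.8567952)
updated quaternion q' = (-0.7213, 0.5886, 0.0472, -0.3620)
a = F/m = (0.0800, 0.4800, -0.2600)
p' = p + v·dt = (-2.1680, 1.8480, -2.0480)
v' = v + a·dt = (0.8032, -1.2808, 1.2896)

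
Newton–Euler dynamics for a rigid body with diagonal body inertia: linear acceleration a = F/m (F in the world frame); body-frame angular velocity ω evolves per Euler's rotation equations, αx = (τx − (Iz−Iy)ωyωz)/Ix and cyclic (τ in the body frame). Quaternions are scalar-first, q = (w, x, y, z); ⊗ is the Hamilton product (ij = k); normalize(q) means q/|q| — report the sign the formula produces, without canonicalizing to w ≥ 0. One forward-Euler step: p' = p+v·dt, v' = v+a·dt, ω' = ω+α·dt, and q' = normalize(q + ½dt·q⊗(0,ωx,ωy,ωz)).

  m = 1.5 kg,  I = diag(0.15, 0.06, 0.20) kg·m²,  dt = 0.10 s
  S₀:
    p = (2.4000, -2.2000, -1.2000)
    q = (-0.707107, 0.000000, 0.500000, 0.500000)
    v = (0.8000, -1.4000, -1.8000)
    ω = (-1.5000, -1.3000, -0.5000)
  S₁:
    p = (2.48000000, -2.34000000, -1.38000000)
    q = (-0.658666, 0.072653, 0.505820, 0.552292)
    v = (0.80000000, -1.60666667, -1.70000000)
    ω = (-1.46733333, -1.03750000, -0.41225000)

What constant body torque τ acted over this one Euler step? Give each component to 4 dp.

Δω = ω₁−ω₀ = (0.03266667, 0.26250000, 0.08775000)
applied torque τ = (0.1400, 0.1200, 0.0000)

τ = (0.1400, 0.1200, 0.0000)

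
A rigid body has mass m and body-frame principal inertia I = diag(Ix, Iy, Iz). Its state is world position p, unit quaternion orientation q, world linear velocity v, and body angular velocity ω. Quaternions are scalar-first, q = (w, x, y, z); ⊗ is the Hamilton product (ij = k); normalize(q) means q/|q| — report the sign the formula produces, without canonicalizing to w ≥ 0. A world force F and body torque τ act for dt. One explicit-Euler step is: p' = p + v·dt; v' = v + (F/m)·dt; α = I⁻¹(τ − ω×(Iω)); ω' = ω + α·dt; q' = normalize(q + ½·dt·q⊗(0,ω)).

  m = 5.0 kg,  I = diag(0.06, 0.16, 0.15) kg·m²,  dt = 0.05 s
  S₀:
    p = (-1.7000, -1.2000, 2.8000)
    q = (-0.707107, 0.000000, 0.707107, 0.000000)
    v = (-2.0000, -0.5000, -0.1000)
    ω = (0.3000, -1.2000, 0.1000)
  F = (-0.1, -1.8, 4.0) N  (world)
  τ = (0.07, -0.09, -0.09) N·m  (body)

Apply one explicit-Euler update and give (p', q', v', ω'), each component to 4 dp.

new position p' = (-1.8000, -1.2250, 2.7950)
v' = v + a·dt = (-2.0010, -0.5180, -0.0600)
(τ − ω×Iω)/I = (1.1467, -0.5456, -0.3600)
new body rate ω' = (0.3573, -1.2273, 0.0820)
Hamilton product q⊗(0,ω) = (0.8485284, -0.1414214, 0.8485284, -0.2828428)
q' = normalize(q + ½dt·q⊗(0,ω)) = (-0.6856, -0.0035, 0.7280, -0.0071)

p' = (-1.8000, -1.2250, 2.7950)
q' = (-0.6856, -0.0035, 0.7280, -0.0071)
v' = (-2.0010, -0.5180, -0.0600)
ω' = (0.3573, -1.2273, 0.0820)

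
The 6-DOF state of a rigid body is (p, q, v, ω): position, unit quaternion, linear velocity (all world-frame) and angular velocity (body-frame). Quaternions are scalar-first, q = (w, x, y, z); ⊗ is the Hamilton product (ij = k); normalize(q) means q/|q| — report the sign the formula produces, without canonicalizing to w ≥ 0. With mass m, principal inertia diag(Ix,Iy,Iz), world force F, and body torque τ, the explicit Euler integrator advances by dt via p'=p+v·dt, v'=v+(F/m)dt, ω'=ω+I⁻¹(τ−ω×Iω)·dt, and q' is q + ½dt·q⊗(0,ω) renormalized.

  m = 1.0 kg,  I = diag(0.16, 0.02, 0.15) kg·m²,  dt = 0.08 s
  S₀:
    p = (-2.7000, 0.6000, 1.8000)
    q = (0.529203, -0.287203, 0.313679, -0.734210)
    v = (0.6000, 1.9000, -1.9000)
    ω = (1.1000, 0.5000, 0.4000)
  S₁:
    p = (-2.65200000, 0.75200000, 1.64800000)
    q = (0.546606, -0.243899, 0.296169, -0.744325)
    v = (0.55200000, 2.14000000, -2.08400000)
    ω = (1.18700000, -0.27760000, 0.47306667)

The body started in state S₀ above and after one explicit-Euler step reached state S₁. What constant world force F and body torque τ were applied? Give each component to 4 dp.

F = (-0.6000, 3.0000, -2.3000)
τ = (0.2000, -0.1900, 0.0600)

Δω = ω₁−ω₀ = (0.08700000, -0.77760000, 0.07306667)
τ = I·(Δω/dt) + ω₀×(Iω₀) = (0.2000, -0.1900, 0.0600)
v₁ − v₀ = (-0.04800000, 0.24000000, -0.18400000)
m·(v₁−v₀)/dt = (-0.6000, 3.0000, -2.3000)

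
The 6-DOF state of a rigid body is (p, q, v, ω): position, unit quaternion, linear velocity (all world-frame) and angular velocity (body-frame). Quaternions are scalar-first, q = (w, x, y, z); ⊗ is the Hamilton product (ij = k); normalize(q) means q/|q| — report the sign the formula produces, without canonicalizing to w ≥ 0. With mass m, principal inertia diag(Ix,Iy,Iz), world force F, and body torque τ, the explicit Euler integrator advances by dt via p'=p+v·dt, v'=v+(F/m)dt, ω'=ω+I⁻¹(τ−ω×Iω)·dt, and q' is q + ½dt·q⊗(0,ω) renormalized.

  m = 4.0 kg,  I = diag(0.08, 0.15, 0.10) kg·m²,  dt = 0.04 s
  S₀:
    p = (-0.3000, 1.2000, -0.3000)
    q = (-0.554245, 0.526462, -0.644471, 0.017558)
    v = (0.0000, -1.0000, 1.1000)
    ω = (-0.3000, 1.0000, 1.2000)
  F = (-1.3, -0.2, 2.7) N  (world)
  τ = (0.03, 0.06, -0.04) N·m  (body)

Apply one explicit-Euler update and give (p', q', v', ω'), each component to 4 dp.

new position p' = (-0.3000, 1.1600, -0.2560)
v' = v + a·dt = (-0.0130, -1.0020, 1.1270)
angular accel α = (1.1250, 0.3520, -0.1900)
ω + α·dt = (-0.2550, 1.0141, 1.1924)
2q̇ = q⊗(0,ω) = (0.7813400, -0.6246497, -1.1912668, -0.3319733)
updated quaternion q' = (-0.5383, 0.5137, -0.6680, 0.0109)

p' = (-0.3000, 1.1600, -0.2560)
q' = (-0.5383, 0.5137, -0.6680, 0.0109)
v' = (-0.0130, -1.0020, 1.1270)
ω' = (-0.2550, 1.0141, 1.1924)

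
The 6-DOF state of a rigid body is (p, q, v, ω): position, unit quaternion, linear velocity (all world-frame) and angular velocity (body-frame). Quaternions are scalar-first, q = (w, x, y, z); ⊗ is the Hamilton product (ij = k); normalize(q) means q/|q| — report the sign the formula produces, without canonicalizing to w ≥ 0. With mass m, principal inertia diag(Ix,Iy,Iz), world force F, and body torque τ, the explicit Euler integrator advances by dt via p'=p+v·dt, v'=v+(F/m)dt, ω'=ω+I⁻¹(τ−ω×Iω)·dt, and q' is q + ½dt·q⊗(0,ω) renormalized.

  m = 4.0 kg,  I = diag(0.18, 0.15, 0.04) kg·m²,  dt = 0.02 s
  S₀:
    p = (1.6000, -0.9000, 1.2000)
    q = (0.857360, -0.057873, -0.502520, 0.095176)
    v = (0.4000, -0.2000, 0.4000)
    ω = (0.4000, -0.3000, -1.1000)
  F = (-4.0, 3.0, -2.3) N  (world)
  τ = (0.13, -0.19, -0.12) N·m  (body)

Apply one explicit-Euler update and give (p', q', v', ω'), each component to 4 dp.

linear accel F/m = (-1.0000, 0.7500, -0.5750)
p + v·dt = (1.6080, -0.9040, 1.2080)
v' = v + a·dt = (0.3800, -0.1850, 0.3885)
gyro term ω×Iω = (-0.0363, -0.0616, 0.0036)
angular accel α = (0.9239, -0.8560, -3.0900)
ω' = ω + α·dt = (0.4185, -0.3171, -1.1618)
Hamilton product q⊗(0,ω) = (-0.0229132, 0.9242688, -0.2827979, -0.7247261)
updated quaternion q' = (0.8571, -0.0486, -0.5053, 0.0879)

p' = (1.6080, -0.9040, 1.2080)
q' = (0.8571, -0.0486, -0.5053, 0.0879)
v' = (0.3800, -0.1850, 0.3885)
ω' = (0.4185, -0.3171, -1.1618)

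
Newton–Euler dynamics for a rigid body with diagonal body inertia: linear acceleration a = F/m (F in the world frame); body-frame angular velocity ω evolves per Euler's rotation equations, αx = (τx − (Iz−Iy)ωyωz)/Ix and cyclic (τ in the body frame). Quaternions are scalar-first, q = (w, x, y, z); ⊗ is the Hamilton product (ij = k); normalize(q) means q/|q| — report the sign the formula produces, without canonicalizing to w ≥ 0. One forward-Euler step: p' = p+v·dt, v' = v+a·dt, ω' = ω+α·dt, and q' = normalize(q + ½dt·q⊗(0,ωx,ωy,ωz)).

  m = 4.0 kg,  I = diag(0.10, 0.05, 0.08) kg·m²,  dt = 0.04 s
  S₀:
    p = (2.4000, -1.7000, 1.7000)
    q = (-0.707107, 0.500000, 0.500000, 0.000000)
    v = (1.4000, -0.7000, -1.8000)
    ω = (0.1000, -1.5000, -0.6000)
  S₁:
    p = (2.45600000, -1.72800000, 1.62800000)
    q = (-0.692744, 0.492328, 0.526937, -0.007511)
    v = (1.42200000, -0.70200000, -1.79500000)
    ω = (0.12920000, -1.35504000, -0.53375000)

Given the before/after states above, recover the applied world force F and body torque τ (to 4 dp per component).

F = (2.2000, -0.2000, 0.5000)
τ = (0.1000, 0.1800, 0.1400)

Δω = ω₁−ω₀ = (0.02920000, 0.14496000, 0.06625000)
I·α + gyro = (0.1000, 0.1800, 0.1400)
Δv = v₁−v₀ = (0.02200000, -0.00200000, 0.00500000)
applied force F = (2.2000, -0.2000, 0.5000)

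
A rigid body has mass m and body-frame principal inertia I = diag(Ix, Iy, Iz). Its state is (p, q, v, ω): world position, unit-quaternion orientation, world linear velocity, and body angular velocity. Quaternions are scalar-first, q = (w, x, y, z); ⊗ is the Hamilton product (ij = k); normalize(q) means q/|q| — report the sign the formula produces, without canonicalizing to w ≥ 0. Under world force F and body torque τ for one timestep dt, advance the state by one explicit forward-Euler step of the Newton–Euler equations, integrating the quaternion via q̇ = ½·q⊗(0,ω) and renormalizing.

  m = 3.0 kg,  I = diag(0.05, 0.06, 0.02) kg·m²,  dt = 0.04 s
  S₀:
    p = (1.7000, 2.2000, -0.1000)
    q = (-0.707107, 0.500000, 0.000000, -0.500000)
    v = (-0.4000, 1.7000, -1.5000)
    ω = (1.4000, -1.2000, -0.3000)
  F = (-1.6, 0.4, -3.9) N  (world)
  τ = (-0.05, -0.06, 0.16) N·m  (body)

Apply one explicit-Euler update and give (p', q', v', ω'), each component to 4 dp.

p' = p + v·dt = (1.6840, 2.2680, -0.1600)
v + (F/m)dt = (-0.4213, 1.7053, -1.5520)
α = I⁻¹(τ − ω×Iω) = (-0.7120, -0.7900, 8.8400)
ω + α·dt = (1.3715, -1.2316, 0.0536)
q⊗(0,ω) = (-0.8500000, -1.5899498, 0.2985284, -0.3878679)
q' = normalize(q + ½dt·q⊗(0,ω)) = (-0.7236, 0.4679, 0.0060, -0.5074)

p' = (1.6840, 2.2680, -0.1600)
q' = (-0.7236, 0.4679, 0.0060, -0.5074)
v' = (-0.4213, 1.7053, -1.5520)
ω' = (1.3715, -1.2316, 0.0536)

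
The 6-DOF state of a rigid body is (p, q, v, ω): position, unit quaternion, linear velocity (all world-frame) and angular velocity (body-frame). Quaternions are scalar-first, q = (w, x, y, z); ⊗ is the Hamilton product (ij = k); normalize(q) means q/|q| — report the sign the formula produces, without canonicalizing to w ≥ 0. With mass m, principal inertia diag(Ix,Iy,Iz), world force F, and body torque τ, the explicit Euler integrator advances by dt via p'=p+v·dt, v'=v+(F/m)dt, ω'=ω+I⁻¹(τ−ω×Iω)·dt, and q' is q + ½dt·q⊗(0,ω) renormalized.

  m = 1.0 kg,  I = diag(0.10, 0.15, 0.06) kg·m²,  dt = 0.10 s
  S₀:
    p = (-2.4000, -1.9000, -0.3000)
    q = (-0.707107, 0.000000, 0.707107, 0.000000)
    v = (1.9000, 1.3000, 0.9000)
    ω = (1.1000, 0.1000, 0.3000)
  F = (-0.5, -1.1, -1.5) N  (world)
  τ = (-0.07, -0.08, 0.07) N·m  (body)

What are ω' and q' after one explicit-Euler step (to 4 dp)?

precession coupling ω×(Iω) = (-0.0027, 0.0132, 0.0055)
angular accel α = (-0.6730, -0.6213, 1.0750)
new body rate ω' = (1.0327, 0.0379, 0.4075)
Hamilton product q⊗(0,ω) = (-0.0707107, -0.5656856, -0.0707107, -0.9899498)
q + ½dt·q⊗(0,ω), renormalized = (-0.7095, -0.0282, 0.7024, -0.0494)

ω' = (1.0327, 0.0379, 0.4075)
q' = (-0.7095, -0.0282, 0.7024, -0.0494)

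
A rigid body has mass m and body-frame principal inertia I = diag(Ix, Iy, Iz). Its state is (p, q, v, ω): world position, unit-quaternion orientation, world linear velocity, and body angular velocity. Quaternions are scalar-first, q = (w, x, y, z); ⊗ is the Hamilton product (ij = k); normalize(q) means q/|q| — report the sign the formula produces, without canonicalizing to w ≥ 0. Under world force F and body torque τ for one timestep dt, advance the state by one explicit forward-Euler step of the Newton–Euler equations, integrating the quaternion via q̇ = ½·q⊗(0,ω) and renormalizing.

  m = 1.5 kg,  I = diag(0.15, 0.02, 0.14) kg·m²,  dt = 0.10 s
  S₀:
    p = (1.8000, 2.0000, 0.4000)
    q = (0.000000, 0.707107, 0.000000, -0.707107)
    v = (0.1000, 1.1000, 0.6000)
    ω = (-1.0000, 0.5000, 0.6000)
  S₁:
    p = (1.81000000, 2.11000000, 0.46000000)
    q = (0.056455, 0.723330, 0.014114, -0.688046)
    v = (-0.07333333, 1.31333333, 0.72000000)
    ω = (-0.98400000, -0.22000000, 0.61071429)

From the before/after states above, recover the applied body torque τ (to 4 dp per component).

τ = (0.0600, -0.1500, 0.0800)

rate change Δω = (0.01600000, -0.72000000, 0.01071429)
gyro term ω₀×Iω₀ = (0.0360, -0.0060, 0.0650)
I·α + gyro = (0.0600, -0.1500, 0.0800)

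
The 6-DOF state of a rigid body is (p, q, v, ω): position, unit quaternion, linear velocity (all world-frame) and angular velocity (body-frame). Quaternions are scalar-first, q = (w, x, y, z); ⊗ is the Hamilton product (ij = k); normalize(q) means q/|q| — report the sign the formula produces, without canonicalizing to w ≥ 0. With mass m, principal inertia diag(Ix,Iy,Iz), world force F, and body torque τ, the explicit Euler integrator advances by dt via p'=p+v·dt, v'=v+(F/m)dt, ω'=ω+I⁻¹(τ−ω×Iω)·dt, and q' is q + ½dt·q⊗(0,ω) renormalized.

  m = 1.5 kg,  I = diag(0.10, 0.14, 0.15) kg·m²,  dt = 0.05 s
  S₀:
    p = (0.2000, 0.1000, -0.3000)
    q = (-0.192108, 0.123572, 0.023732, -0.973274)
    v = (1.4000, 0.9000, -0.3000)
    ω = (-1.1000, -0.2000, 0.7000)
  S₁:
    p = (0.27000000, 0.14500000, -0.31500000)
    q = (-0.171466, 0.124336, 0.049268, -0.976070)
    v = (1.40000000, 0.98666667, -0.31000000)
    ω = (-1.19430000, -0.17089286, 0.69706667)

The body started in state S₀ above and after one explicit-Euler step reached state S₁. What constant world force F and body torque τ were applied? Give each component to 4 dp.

Δω = ω₁−ω₀ = (-0.09430000, 0.02910714, -0.00293333)
ω₀×(Iω₀) = (-0.0014, 0.0385, 0.0088)
I·α + gyro = (-0.1900, 0.1200, 0.0000)
v₁ − v₀ = (0.00000000, 0.08666667, -0.01000000)
m·(v₁−v₀)/dt = (0.0000, 2.6000, -0.3000)

F = (0.0000, 2.6000, -0.3000)
τ = (-0.1900, 0.1200, 0.0000)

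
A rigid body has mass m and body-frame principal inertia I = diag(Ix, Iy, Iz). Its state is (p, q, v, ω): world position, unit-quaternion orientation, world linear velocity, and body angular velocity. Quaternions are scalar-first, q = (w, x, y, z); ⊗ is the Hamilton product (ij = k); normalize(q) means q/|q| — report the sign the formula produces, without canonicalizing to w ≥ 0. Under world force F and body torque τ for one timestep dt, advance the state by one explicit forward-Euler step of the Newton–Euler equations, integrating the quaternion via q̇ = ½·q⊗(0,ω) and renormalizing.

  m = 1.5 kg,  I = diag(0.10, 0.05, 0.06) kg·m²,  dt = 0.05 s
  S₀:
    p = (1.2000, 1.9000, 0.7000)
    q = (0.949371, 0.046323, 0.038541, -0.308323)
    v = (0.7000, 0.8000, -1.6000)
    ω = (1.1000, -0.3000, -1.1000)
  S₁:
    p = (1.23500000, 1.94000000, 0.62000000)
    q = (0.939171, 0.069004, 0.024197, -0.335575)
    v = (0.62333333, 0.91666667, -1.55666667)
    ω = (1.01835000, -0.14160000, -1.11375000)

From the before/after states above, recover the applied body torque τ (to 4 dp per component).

τ = (-0.1600, 0.1100, 0.0000)

Δω = ω₁−ω₀ = (-0.08165000, 0.15840000, -0.01375000)
precession coupling = (0.0033, -0.0484, 0.0165)
applied torque τ = (-0.1600, 0.1100, 0.0000)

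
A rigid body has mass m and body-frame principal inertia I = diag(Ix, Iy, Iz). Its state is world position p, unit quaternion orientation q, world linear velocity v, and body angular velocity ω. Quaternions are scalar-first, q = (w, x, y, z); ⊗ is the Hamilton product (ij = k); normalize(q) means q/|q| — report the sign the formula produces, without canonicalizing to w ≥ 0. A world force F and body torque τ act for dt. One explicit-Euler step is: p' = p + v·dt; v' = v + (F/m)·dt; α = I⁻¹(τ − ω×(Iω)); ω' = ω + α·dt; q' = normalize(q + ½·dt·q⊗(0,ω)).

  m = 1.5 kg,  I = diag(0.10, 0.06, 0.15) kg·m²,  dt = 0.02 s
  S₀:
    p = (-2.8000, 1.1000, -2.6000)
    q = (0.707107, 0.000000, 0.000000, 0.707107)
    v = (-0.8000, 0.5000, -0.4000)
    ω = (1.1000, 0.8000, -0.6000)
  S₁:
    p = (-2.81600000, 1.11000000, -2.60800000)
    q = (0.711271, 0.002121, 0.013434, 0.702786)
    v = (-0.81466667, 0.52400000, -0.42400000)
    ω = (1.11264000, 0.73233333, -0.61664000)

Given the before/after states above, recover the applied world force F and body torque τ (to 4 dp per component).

F = (-1.1000, 1.8000, -1.8000)
τ = (0.0200, -0.1700, -0.1600)

v₁ − v₀ = (-0.01466667, 0.02400000, -0.02400000)
m·(v₁−v₀)/dt = (-1.1000, 1.8000, -1.8000)
ω₁ − ω₀ = (0.01264000, -0.06766667, -0.01664000)
ω₀×(Iω₀) = (-0.0432, 0.0330, -0.0352)
applied torque τ = (0.0200, -0.1700, -0.1600)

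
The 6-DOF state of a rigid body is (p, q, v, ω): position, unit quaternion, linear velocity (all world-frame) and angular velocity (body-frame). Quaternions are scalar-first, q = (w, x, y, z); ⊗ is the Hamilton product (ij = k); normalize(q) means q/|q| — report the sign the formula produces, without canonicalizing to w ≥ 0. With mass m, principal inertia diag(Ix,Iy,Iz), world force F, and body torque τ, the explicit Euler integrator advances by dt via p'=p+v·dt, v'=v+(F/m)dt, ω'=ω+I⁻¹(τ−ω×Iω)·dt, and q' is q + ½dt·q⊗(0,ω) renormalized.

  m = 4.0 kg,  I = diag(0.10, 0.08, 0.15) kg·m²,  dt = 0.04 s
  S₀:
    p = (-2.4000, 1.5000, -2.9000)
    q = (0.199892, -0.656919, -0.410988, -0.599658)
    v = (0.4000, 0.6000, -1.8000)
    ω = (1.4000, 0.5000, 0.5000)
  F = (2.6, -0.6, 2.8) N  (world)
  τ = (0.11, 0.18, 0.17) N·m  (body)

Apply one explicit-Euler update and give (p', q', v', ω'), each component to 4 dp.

precession coupling ω×(Iω) = (0.0175, -0.0350, -0.0140)
α = I⁻¹(τ − ω×Iω) = (0.9250, 2.6875, 1.2267)
new body rate ω' = (1.4370, 0.6075, 0.5491)
Hamilton product q⊗(0,ω) = (1.4250096, 0.3741838, -0.4111157, 0.3468697)
q + ½dt·q⊗(0,ω), renormalized = (0.2283, -0.6491, -0.4190, -0.5924)
p' = p + v·dt = (-2.3840, 1.5240, -2.9720)
new velocity v' = (0.4260, 0.5940, -1.7720)

p' = (-2.3840, 1.5240, -2.9720)
q' = (0.2283, -0.6491, -0.4190, -0.5924)
v' = (0.4260, 0.5940, -1.7720)
ω' = (1.4370, 0.6075, 0.5491)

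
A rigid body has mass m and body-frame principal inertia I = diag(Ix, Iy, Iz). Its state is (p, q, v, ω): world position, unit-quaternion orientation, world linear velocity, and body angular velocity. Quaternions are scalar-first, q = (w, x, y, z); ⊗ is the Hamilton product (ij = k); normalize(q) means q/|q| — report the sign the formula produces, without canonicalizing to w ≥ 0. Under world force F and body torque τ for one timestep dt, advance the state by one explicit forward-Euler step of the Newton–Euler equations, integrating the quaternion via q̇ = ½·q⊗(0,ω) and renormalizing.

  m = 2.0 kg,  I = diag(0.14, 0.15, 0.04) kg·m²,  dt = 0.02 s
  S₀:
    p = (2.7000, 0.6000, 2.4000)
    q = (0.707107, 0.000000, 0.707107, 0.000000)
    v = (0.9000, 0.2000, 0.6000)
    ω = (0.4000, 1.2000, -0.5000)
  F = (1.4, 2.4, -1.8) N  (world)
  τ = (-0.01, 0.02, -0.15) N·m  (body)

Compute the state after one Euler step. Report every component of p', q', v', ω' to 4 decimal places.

precession coupling ω×(Iω) = (0.0660, -0.0200, 0.0048)
angular accel α = (-0.5429, 0.2667, -3.8700)
new body rate ω' = (0.3891, 1.2053, -0.5774)
2q̇ = q⊗(0,ω) = (-0.8485284, -0.0707107, 0.8485284, -0.6363963)
updated quaternion q' = (0.6986, -0.0007, 0.7155, -0.0064)
p' = p + v·dt = (2.7180, 0.6040, 2.4120)
v + (F/m)dt = (0.9140, 0.2240, 0.5820)

p' = (2.7180, 0.6040, 2.4120)
q' = (0.6986, -0.0007, 0.7155, -0.0064)
v' = (0.9140, 0.2240, 0.5820)
ω' = (0.3891, 1.2053, -0.5774)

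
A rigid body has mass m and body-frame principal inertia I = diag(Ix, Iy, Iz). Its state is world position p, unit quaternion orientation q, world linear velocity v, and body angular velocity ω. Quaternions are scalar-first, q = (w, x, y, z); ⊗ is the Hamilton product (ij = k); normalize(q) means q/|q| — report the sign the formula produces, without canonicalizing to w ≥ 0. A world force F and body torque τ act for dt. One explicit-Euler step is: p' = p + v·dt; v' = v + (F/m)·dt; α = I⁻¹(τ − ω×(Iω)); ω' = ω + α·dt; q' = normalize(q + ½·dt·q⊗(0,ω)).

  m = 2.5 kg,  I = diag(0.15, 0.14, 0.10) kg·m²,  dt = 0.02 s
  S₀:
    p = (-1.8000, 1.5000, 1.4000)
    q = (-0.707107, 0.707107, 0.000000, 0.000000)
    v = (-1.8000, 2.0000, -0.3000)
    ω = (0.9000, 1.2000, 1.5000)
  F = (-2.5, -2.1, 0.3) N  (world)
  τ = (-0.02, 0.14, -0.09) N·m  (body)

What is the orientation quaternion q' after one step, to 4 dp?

Hamilton product q⊗(0,ω) = (-0.6363963, -0.6363963, -1.9091889, -0.2121321)
q' = normalize(q + ½dt·q⊗(0,ω)) = (-0.7133, 0.7006, -0.0191, -0.0021)

q' = (-0.7133, 0.7006, -0.0191, -0.0021)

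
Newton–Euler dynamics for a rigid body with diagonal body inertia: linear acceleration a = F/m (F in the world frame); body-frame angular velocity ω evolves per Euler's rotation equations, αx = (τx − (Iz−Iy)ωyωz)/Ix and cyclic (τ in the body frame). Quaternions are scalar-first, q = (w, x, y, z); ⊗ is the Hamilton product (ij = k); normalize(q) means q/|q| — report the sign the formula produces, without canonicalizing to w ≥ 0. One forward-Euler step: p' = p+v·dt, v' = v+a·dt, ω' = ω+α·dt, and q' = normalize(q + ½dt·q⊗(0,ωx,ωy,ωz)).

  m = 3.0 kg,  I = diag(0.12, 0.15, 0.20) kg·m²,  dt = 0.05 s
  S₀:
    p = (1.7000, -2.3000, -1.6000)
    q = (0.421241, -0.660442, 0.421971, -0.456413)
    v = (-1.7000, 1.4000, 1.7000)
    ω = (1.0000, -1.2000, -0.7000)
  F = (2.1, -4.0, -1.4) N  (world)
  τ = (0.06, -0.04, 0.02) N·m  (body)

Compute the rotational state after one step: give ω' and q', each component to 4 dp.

precession coupling ω×(Iω) = (0.0420, 0.0560, -0.0360)
angular accel α = (0.1500, -0.6400, 0.2800)
ω' = ω + α·dt = (1.0075, -1.2320, -0.6860)
q⊗(0,ω) = (0.8473181, -0.4218343, -1.4242116, 0.0756907)
q' = normalize(q + ½dt·q⊗(0,ω)) = (0.4420, -0.6704, 0.3860, -0.4541)

ω' = (1.0075, -1.2320, -0.6860)
q' = (0.4420, -0.6704, 0.3860, -0.4541)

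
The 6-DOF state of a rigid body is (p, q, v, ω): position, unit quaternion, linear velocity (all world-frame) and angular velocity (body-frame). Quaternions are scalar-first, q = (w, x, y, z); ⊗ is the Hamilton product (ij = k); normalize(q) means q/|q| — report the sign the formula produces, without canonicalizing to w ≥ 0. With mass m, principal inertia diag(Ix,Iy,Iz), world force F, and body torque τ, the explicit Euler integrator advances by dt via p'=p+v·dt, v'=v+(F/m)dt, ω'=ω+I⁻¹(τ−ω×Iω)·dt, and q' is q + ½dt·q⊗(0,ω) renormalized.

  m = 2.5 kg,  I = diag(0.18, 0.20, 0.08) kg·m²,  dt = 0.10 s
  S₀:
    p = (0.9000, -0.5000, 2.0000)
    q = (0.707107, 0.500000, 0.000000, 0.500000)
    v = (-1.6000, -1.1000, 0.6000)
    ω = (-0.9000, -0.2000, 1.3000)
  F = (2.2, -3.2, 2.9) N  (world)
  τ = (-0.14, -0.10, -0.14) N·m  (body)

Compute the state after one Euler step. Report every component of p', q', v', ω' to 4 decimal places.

p' = (0.7400, -0.6100, 2.0600)
q' = (0.6949, 0.4717, -0.0619, 0.5393)
v' = (-1.5120, -1.2280, 0.7160)
ω' = (-0.9951, -0.1915, 1.1205)

p + v·dt = (0.7400, -0.6100, 2.0600)
new velocity v' = (-1.5120, -1.2280, 0.7160)
α = I⁻¹(τ − ω×Iω) = (-0.9511, 0.0850, -1.7950)
ω + α·dt = (-0.9951, -0.1915, 1.1205)
q⊗(0,ω) = (-0.2000000, -0.5363963, -1.2414214, 0.8192391)
q + ½dt·q⊗(0,ω), renormalized = (0.6949, 0.4717, -0.0619, 0.5393)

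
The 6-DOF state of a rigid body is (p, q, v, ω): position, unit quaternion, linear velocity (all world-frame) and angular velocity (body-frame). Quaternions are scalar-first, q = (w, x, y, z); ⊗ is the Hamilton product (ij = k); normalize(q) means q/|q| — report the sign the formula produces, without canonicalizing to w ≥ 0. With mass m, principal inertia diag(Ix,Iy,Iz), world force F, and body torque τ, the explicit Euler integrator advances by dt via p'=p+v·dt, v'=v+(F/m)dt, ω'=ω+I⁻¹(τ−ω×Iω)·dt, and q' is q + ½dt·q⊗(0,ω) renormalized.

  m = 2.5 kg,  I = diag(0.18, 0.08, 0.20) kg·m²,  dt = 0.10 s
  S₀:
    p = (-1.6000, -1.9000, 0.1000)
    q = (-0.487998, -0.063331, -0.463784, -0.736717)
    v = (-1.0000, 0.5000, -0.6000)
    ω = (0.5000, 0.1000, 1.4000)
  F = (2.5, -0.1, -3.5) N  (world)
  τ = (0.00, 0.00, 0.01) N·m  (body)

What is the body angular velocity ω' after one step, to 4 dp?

ω' = (0.4907, 0.1175, 1.4075)

α = I⁻¹(τ − ω×Iω) = (-0.0933, 0.1750, 0.0750)
ω' = ω + α·dt = (0.4907, 0.1175, 1.4075)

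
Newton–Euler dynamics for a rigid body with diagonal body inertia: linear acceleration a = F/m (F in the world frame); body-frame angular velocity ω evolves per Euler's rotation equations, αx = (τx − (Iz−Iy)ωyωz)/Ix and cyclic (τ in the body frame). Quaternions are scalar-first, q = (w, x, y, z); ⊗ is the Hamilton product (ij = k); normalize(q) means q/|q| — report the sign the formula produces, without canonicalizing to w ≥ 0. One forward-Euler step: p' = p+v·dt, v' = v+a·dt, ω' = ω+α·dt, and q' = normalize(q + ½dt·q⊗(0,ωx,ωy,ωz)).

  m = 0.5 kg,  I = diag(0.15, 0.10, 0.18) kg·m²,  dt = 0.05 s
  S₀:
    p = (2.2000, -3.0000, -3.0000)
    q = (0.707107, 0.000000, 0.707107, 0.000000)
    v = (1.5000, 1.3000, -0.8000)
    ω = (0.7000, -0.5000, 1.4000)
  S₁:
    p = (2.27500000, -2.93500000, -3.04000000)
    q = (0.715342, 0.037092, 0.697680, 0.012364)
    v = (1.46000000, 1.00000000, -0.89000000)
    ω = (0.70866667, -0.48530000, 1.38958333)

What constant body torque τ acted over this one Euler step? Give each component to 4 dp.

τ = (-0.0300, 0.0000, -0.0200)

rate change Δω = (0.00866667, 0.01470000, -0.01041667)
gyro term ω₀×Iω₀ = (-0.0560, -0.0294, 0.0175)
τ = I·(Δω/dt) + ω₀×(Iω₀) = (-0.0300, 0.0000, -0.0200)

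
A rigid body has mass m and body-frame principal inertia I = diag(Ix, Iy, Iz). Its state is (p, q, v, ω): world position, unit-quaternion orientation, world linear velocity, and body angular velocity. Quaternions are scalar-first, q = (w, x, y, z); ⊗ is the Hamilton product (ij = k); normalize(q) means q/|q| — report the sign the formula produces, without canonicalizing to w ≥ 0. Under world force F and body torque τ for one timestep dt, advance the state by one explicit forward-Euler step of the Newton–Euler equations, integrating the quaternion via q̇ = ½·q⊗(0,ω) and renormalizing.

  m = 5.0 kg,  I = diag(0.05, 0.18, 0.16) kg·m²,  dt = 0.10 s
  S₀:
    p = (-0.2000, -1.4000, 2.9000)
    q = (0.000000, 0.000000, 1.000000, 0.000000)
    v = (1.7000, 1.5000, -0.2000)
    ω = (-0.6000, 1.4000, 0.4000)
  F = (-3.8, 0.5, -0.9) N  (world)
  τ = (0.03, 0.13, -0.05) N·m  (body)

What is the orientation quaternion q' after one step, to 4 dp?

2q̇ = q⊗(0,ω) = (-1.4000000, 0.4000000, 0.0000000, 0.6000000)
updated quaternion q' = (-0.0698, 0.0199, 0.9969, 0.0299)

q' = (-0.0698, 0.0199, 0.9969, 0.0299)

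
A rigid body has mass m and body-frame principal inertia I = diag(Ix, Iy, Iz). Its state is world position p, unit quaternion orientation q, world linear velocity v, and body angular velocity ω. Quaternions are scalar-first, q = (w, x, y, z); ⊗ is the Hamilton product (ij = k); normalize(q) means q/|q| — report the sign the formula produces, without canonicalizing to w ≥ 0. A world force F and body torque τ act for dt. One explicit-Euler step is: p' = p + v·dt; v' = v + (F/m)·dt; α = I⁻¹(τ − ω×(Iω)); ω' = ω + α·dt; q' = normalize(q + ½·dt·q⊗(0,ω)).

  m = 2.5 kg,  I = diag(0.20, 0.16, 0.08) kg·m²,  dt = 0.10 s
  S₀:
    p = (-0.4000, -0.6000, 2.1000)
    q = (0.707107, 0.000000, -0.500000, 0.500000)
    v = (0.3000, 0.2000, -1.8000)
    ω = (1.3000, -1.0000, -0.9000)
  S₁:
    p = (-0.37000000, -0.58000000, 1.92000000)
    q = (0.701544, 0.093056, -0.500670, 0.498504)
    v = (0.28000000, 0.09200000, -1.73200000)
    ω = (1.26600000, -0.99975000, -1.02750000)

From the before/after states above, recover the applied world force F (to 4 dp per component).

F = (-0.5000, -2.7000, 1.7000)

Δv = v₁−v₀ = (-0.02000000, -0.10800000, 0.06800000)
F = m·Δv/dt = (-0.5000, -2.7000, 1.7000)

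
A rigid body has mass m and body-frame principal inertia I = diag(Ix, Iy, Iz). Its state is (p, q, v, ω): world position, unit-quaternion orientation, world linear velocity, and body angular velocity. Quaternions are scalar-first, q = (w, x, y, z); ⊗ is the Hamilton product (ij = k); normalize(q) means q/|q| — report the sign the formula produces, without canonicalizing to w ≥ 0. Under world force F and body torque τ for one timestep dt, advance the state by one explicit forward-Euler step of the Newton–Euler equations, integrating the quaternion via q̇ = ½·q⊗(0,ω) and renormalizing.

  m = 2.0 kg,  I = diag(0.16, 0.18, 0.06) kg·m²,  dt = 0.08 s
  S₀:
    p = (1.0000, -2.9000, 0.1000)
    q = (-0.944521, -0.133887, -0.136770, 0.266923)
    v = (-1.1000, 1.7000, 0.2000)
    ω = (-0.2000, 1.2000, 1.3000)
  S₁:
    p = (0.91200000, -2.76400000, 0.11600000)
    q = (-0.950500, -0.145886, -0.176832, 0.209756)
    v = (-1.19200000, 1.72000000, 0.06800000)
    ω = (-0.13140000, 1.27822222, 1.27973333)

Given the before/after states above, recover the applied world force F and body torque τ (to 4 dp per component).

F = (-2.3000, 0.5000, -3.3000)
τ = (-0.0500, 0.1500, -0.0200)

v₁ − v₀ = (-0.09200000, 0.02000000, -0.13200000)
F = m·Δv/dt = (-2.3000, 0.5000, -3.3000)
rate change Δω = (0.06860000, 0.07822222, -0.02026667)
precession coupling = (-0.1872, -0.0260, -0.0048)
applied torque τ = (-0.0500, 0.1500, -0.0200)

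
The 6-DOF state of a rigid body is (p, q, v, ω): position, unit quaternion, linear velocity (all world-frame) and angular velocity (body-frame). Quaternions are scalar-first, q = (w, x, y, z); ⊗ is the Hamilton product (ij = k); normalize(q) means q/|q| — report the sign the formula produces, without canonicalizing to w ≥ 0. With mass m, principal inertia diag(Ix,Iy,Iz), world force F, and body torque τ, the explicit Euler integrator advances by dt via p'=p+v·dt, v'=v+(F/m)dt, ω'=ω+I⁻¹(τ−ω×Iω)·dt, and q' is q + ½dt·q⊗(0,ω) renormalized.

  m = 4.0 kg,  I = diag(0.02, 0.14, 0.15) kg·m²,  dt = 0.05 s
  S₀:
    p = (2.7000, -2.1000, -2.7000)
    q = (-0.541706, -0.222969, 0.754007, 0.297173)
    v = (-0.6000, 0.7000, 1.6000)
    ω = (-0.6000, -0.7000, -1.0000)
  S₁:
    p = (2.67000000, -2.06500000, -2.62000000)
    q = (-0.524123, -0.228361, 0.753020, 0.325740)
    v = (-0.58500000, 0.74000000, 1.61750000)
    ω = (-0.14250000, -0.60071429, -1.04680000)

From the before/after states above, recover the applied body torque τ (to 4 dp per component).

τ = (0.1900, 0.2000, -0.0900)

rate change Δω = (0.45750000, 0.09928571, -0.04680000)
applied torque τ = (0.1900, 0.2000, -0.0900)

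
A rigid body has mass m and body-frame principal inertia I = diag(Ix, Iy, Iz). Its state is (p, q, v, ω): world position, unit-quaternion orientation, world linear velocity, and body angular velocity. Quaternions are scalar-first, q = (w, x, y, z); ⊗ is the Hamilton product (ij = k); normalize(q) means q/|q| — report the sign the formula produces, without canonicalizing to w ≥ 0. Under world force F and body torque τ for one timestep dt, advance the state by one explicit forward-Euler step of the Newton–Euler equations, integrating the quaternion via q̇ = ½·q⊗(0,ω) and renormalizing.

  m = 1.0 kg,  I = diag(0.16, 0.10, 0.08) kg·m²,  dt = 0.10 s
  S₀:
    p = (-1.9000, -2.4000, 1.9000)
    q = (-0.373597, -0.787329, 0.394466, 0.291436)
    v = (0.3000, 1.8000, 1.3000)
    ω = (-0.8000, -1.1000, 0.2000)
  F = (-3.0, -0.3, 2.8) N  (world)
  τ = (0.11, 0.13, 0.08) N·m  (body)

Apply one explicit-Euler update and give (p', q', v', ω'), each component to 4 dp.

a = F/m = (-3.0000, -0.3000, 2.8000)
p + v·dt = (-1.8700, -2.2200, 2.0300)
v + (F/m)dt = (0.0000, 1.7700, 1.5800)
α = I⁻¹(τ − ω×Iω) = (0.6600, 1.4280, 1.6600)
ω' = ω + α·dt = (-0.7340, -0.9572, 0.3660)
Hamilton product q⊗(0,ω) = (-0.2542378, 0.6983504, 0.3352737, 1.1069153)
updated quaternion q' = (-0.3854, -0.7506, 0.4103, 0.3460)

p' = (-1.8700, -2.2200, 2.0300)
q' = (-0.3854, -0.7506, 0.4103, 0.3460)
v' = (0.0000, 1.7700, 1.5800)
ω' = (-0.7340, -0.9572, 0.3660)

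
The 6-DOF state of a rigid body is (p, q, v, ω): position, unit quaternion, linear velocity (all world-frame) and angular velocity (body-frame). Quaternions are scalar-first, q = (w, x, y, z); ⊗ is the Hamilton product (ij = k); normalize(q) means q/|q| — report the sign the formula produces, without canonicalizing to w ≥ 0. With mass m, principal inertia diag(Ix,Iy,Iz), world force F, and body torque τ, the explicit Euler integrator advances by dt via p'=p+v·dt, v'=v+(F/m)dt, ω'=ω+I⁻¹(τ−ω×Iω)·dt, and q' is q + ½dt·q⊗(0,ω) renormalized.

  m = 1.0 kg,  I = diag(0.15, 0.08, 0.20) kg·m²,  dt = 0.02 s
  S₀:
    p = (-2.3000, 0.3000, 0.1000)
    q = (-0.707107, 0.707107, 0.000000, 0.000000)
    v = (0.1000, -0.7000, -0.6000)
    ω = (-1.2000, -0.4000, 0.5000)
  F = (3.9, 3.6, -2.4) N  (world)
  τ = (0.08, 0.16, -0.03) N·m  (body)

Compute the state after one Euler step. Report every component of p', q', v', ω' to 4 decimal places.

p' = (-2.2980, 0.2860, 0.0880)
q' = (-0.6986, 0.7155, -0.0007, -0.0064)
v' = (0.1780, -0.6280, -0.6480)
ω' = (-1.1861, -0.3675, 0.5004)

precession coupling ω×(Iω) = (-0.0240, 0.0300, -0.0336)
(τ − ω×Iω)/I = (0.6933, 1.6250, 0.0180)
ω + α·dt = (-1.1861, -0.3675, 0.5004)
2q̇ = q⊗(0,ω) = (0.8485284, 0.8485284, -0.0707107, -0.6363963)
q' = normalize(q + ½dt·q⊗(0,ω)) = (-0.6986, 0.7155, -0.0007, -0.0064)
a = F/m = (3.9000, 3.6000, -2.4000)
p' = p + v·dt = (-2.2980, 0.2860, 0.0880)
v + (F/m)dt = (0.1780, -0.6280, -0.6480)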